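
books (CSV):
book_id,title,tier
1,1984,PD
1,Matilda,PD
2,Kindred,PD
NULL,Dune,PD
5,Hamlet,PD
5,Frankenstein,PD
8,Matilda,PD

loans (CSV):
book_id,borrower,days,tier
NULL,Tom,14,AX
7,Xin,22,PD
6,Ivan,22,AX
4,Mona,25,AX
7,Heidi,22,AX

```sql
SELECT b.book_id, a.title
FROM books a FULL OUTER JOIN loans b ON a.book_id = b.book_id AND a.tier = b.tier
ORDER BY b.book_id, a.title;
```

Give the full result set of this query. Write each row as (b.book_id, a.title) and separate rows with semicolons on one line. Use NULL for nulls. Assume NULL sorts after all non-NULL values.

(4, NULL); (6, NULL); (7, NULL); (7, NULL); (NULL, 1984); (NULL, Dune); (NULL, Frankenstein); (NULL, Hamlet); (NULL, Kindred); (NULL, Matilda); (NULL, Matilda); (NULL, NULL)

FULL OUTER JOIN keeps every row from both sides; unmatched rows get NULL for the other side's columns.
Matching on a.book_id = b.book_id AND a.tier = b.tier. A NULL in a compared column never satisfies the condition.
- a[0] book_id=1, tier=PD → no match; kept with NULLs on the b side.
- a[1] book_id=1, tier=PD → no match; kept with NULLs on the b side.
- a[2] book_id=2, tier=PD → no match; kept with NULLs on the b side.
- a[3] book_id=NULL, tier=PD → no match; kept with NULLs on the b side.
- a[4] book_id=5, tier=PD → no match; kept with NULLs on the b side.
- a[5] book_id=5, tier=PD → no match; kept with NULLs on the b side.
- a[6] book_id=8, tier=PD → no match; kept with NULLs on the b side.
- 5 b row(s) had no a match → kept, a columns NULL.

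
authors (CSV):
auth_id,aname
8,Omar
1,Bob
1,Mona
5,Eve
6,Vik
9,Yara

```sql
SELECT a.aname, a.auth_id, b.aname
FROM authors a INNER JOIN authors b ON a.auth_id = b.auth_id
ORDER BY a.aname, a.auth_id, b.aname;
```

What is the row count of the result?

8

INNER JOIN keeps only pairs where the ON condition holds.
Matching on a.auth_id = b.auth_id.
- a row (auth_id=8): matches 1 b row(s) → 1 output row(s).
- a row (auth_id=1): matches 2 b row(s) → 2 output row(s).
- a row (auth_id=1): matches 2 b row(s) → 2 output row(s).
- a row (auth_id=5): matches 1 b row(s) → 1 output row(s).
- a row (auth_id=6): matches 1 b row(s) → 1 output row(s).
- a row (auth_id=9): matches 1 b row(s) → 1 output row(s).
Total: 8 rows.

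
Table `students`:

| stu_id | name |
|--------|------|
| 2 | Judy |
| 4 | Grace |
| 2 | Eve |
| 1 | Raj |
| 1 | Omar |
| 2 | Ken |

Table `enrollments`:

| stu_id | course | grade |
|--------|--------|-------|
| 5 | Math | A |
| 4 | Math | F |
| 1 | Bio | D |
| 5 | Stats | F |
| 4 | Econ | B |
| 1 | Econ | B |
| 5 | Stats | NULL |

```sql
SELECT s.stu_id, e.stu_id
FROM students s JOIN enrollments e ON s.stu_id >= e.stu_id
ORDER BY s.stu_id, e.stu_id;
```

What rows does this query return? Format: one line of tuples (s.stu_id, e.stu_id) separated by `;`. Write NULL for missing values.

(1, 1); (1, 1); (1, 1); (1, 1); (2, 1); (2, 1); (2, 1); (2, 1); (2, 1); (2, 1); (4, 1); (4, 1); (4, 4); (4, 4)

INNER JOIN keeps only pairs where the ON condition holds.
Matching on s.stu_id >= e.stu_id.
- s[0] stu_id=2 → 2 match(es) in e → 2 row(s).
- s[1] stu_id=4 → 4 match(es) in e → 4 row(s).
- s[2] stu_id=2 → 2 match(es) in e → 2 row(s).
- s[3] stu_id=1 → 2 match(es) in e → 2 row(s).
- s[4] stu_id=1 → 2 match(es) in e → 2 row(s).
- s[5] stu_id=2 → 2 match(es) in e → 2 row(s).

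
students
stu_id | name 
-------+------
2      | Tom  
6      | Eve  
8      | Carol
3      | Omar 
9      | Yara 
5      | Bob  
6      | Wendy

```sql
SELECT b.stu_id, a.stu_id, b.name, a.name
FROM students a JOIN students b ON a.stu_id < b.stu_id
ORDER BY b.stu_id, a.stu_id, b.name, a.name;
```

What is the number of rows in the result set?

20

INNER JOIN keeps only pairs where the ON condition holds.
Matching on a.stu_id < b.stu_id.
- a (stu_id=2) pairs with 6 row(s) of b.
- a (stu_id=6) pairs with 2 row(s) of b.
- a (stu_id=8) pairs with 1 row(s) of b.
- a (stu_id=3) pairs with 5 row(s) of b.
- a (stu_id=9) has no partner → excluded.
- a (stu_id=5) pairs with 4 row(s) of b.
- a (stu_id=6) pairs with 2 row(s) of b.
Total: 20 rows.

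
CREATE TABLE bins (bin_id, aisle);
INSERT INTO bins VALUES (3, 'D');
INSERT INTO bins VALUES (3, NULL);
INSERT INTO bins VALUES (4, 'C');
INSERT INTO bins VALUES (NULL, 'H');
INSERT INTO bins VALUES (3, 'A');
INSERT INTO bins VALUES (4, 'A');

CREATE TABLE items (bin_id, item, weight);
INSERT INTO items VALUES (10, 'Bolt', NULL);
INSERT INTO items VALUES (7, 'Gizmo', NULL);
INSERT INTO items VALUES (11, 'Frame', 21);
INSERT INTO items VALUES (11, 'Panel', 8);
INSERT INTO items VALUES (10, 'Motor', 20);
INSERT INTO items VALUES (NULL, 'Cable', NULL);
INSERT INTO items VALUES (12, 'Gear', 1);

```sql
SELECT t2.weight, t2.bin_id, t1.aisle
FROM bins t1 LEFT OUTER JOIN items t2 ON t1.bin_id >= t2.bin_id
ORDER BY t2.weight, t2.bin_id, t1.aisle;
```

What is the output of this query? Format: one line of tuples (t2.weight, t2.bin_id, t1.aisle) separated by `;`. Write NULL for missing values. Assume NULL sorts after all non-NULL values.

LEFT JOIN keeps every row from `bins`; unmatched rows get NULL for `items`'s columns.
Matching on t1.bin_id >= t2.bin_id. A NULL in a compared column never satisfies the condition.
- t1[0] bin_id=3 → no match; kept with NULLs on the t2 side.
- t1[1] bin_id=3 → no match; kept with NULLs on the t2 side.
- t1[2] bin_id=4 → no match; kept with NULLs on the t2 side.
- t1[3] bin_id=NULL → no match; kept with NULLs on the t2 side.
- t1[4] bin_id=3 → no match; kept with NULLs on the t2 side.
- t1[5] bin_id=4 → no match; kept with NULLs on the t2 side.
After projecting and ordering:
t2.weight | t2.bin_id | t1.aisle
NULL | NULL | A
NULL | NULL | A
NULL | NULL | C
NULL | NULL | D
NULL | NULL | H
NULL | NULL | NULL

(NULL, NULL, A); (NULL, NULL, A); (NULL, NULL, C); (NULL, NULL, D); (NULL, NULL, H); (NULL, NULL, NULL)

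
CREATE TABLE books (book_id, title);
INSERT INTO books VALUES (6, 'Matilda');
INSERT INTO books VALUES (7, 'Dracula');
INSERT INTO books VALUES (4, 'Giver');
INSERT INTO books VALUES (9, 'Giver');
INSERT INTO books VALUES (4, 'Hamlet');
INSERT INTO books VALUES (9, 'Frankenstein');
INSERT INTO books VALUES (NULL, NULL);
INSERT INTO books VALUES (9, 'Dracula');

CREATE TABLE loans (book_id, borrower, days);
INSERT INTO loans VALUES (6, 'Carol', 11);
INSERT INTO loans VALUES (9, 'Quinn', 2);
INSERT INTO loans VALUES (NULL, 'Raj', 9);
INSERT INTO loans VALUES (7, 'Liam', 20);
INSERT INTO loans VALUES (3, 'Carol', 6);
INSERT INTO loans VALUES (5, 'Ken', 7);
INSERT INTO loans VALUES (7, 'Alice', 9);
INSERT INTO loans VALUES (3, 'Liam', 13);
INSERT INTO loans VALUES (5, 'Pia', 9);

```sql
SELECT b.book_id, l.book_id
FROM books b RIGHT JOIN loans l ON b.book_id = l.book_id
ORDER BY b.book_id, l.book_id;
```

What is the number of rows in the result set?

RIGHT JOIN keeps every row from `loans`; unmatched rows get NULL for `books`'s columns.
Matching on b.book_id = l.book_id. A NULL in a compared column never satisfies the condition.
- b row (book_id=6): matches 1 l row(s) → 1 output row(s).
- b row (book_id=7): matches 2 l row(s) → 2 output row(s).
- b row (book_id=4): no match.
- b row (book_id=9): matches 1 l row(s) → 1 output row(s).
- b row (book_id=4): no match.
- b row (book_id=9): matches 1 l row(s) → 1 output row(s).
- b row (book_id=NULL): no match.
- b row (book_id=9): matches 1 l row(s) → 1 output row(s).
- 5 row(s) from l found no b partner → padded with NULL.
Total: 6 matched + 5 padded = 11 rows.

11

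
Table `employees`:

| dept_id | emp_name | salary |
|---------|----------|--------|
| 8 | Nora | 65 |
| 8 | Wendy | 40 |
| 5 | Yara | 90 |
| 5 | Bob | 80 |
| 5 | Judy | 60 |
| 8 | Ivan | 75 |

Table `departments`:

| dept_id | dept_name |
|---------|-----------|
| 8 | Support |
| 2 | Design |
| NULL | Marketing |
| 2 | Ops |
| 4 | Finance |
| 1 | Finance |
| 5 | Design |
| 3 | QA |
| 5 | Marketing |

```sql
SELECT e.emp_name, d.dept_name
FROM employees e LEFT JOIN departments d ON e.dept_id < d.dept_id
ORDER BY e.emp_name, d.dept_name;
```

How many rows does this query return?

6

LEFT JOIN keeps every row from `employees`; unmatched rows get NULL for `departments`'s columns.
Matching on e.dept_id < d.dept_id. A NULL in a compared column never satisfies the condition.
- e (dept_id=8) has no partner → padded with NULL.
- e (dept_id=8) has no partner → padded with NULL.
- e (dept_id=5) pairs with 1 row(s) of d.
- e (dept_id=5) pairs with 1 row(s) of d.
- e (dept_id=5) pairs with 1 row(s) of d.
- e (dept_id=8) has no partner → padded with NULL.
Total: 3 matched + 3 padded = 6 rows.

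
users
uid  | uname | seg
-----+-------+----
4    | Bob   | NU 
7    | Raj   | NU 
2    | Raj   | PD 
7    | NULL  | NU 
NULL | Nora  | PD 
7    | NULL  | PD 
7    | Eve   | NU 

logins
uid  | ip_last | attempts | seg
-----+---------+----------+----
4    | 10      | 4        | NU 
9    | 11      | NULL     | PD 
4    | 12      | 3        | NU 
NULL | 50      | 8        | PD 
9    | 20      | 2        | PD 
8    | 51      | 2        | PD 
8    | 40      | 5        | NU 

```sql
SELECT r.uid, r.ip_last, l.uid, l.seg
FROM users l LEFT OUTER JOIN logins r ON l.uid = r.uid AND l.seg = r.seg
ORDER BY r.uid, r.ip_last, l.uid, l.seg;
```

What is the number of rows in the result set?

LEFT JOIN keeps every row from `users`; unmatched rows get NULL for `logins`'s columns.
Matching on l.uid = r.uid AND l.seg = r.seg. A NULL in a compared column never satisfies the condition.
Matched pairs: 2; unmatched l rows kept: 6.
Total: 2 matched + 6 padded = 8 rows.

8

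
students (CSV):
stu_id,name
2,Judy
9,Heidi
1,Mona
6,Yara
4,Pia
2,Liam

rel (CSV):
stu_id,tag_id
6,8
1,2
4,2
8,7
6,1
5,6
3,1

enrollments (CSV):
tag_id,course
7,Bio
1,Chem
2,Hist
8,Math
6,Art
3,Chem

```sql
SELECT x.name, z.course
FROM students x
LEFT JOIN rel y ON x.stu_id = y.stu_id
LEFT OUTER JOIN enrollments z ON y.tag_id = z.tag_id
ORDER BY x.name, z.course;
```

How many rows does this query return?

Step 1 — x LEFT JOIN y on stu_id → 7 row(s).
Then LEFT JOIN `enrollments z` on tag_id: each of those 7 rows is kept; rows whose y.tag_id has no match in z get NULL for z's columns.
Result: 7 row(s).

7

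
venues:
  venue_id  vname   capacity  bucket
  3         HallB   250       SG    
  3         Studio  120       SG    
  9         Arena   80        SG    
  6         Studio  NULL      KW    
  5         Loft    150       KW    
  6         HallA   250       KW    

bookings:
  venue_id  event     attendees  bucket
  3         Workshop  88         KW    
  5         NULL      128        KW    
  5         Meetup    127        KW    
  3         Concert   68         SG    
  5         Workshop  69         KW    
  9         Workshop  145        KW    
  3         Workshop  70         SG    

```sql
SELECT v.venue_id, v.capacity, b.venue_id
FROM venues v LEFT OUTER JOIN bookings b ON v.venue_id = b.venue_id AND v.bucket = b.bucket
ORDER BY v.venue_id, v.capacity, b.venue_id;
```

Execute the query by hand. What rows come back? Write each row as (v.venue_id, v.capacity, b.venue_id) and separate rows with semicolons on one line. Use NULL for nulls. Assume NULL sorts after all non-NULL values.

(3, 120, 3); (3, 120, 3); (3, 250, 3); (3, 250, 3); (5, 150, 5); (5, 150, 5); (5, 150, 5); (6, 250, NULL); (6, NULL, NULL); (9, 80, NULL)

LEFT JOIN keeps every row from `venues`; unmatched rows get NULL for `bookings`'s columns.
Matching on v.venue_id = b.venue_id AND v.bucket = b.bucket.
- v[0] venue_id=3, bucket=SG → 2 match(es) in b → 2 row(s).
- v[1] venue_id=3, bucket=SG → 2 match(es) in b → 2 row(s).
- v[2] venue_id=9, bucket=SG → no match; kept with NULLs on the b side.
- v[3] venue_id=6, bucket=KW → no match; kept with NULLs on the b side.
- v[4] venue_id=5, bucket=KW → 3 match(es) in b → 3 row(s).
- v[5] venue_id=6, bucket=KW → no match; kept with NULLs on the b side.
After projecting and ordering:
v.venue_id | v.capacity | b.venue_id
3 | 120 | 3
3 | 120 | 3
3 | 250 | 3
3 | 250 | 3
5 | 150 | 5
5 | 150 | 5
5 | 150 | 5
6 | 250 | NULL
6 | NULL | NULL
9 | 80 | NULL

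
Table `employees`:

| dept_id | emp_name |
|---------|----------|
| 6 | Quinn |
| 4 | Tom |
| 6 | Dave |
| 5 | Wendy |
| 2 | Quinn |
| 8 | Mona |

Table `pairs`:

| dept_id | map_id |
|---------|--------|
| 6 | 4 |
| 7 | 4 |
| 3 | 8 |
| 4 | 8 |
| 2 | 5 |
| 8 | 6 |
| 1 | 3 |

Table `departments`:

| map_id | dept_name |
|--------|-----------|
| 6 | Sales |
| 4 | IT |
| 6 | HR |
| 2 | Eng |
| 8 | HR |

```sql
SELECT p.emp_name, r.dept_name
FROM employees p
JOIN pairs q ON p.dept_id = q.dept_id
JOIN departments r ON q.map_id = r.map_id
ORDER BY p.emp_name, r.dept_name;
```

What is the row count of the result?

5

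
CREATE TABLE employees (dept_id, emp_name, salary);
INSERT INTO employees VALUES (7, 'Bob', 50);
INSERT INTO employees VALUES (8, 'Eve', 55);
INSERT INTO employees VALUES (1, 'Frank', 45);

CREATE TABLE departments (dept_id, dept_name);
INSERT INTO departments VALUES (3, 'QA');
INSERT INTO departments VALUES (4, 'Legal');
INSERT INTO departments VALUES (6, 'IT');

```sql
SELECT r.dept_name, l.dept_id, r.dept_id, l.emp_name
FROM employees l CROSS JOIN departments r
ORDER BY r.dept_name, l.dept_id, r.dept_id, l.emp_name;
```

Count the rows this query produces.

9

CROSS JOIN pairs every row of `employees` with every row of `departments`: 3 × 3 = 9 rows.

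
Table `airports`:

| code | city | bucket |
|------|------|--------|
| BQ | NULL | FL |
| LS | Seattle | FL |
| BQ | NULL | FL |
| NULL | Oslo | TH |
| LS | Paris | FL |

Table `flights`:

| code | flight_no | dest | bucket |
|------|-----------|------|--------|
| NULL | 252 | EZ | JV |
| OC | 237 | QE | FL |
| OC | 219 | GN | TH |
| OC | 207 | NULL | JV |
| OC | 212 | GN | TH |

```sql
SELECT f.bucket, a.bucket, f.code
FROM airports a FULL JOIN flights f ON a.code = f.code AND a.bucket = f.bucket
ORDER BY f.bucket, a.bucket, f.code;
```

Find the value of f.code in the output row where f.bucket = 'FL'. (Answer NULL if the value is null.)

OC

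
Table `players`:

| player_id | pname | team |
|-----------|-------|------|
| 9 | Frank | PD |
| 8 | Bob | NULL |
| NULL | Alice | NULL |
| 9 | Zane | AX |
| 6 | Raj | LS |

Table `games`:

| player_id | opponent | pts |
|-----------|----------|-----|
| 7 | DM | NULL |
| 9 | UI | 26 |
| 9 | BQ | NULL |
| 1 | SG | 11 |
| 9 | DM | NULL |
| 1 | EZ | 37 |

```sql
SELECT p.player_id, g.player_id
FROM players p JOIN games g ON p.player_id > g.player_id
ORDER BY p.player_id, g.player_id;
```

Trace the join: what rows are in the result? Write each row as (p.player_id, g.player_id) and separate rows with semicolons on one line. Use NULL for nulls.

(6, 1); (6, 1); (8, 1); (8, 1); (8, 7); (9, 1); (9, 1); (9, 1); (9, 1); (9, 7); (9, 7)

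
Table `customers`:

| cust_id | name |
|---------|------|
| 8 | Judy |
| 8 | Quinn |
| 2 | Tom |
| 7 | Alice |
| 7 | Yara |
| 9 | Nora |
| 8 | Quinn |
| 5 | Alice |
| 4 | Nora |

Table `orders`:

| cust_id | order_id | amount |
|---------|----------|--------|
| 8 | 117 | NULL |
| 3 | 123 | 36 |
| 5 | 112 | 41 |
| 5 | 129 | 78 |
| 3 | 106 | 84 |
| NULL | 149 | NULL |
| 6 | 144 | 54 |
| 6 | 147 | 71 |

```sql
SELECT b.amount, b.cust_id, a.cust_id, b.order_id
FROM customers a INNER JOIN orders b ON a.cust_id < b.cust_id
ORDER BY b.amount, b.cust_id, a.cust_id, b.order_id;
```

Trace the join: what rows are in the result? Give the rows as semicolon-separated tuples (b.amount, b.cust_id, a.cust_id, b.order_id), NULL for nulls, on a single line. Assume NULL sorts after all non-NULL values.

INNER JOIN keeps only pairs where the ON condition holds.
Matching on a.cust_id < b.cust_id. A NULL in a compared column never satisfies the condition.
- a (cust_id=8) has no partner → excluded.
- a (cust_id=8) has no partner → excluded.
- a (cust_id=2) pairs with 7 row(s) of b.
- a (cust_id=7) pairs with 1 row(s) of b.
- a (cust_id=7) pairs with 1 row(s) of b.
- a (cust_id=9) has no partner → excluded.
- a (cust_id=8) has no partner → excluded.
- a (cust_id=5) pairs with 3 row(s) of b.
- a (cust_id=4) pairs with 5 row(s) of b.

(36, 3, 2, 123); (41, 5, 2, 112); (41, 5, 4, 112); (54, 6, 2, 144); (54, 6, 4, 144); (54, 6, 5, 144); (71, 6, 2, 147); (71, 6, 4, 147); (71, 6, 5, 147); (78, 5, 2, 129); (78, 5, 4, 129); (84, 3, 2, 106); (NULL, 8, 2, 117); (NULL, 8, 4, 117); (NULL, 8, 5, 117); (NULL, 8, 7, 117); (NULL, 8, 7, 117)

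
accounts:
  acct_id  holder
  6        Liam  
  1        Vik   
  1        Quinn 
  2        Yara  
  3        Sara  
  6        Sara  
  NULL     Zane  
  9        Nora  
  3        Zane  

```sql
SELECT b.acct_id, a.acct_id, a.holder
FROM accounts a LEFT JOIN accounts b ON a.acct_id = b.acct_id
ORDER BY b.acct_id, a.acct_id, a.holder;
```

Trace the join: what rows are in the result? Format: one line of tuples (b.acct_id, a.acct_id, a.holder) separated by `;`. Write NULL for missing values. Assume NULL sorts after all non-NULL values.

(1, 1, Quinn); (1, 1, Quinn); (1, 1, Vik); (1, 1, Vik); (2, 2, Yara); (3, 3, Sara); (3, 3, Sara); (3, 3, Zane); (3, 3, Zane); (6, 6, Liam); (6, 6, Liam); (6, 6, Sara); (6, 6, Sara); (9, 9, Nora); (NULL, NULL, Zane)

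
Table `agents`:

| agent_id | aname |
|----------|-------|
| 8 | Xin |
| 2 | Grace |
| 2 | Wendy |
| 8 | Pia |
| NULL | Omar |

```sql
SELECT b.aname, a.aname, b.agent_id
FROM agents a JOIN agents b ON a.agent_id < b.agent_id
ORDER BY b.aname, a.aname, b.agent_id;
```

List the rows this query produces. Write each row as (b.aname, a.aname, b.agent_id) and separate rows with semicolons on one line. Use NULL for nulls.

(Pia, Grace, 8); (Pia, Wendy, 8); (Xin, Grace, 8); (Xin, Wendy, 8)

INNER JOIN keeps only pairs where the ON condition holds.
Matching on a.agent_id < b.agent_id. A NULL in a compared column never satisfies the condition.
- a[0] agent_id=8 → no match; dropped.
- a[1] agent_id=2 → 2 match(es) in b → 2 row(s).
- a[2] agent_id=2 → 2 match(es) in b → 2 row(s).
- a[3] agent_id=8 → no match; dropped.
- a[4] agent_id=NULL → no match; dropped.
After projecting and ordering:
b.aname | a.aname | b.agent_id
Pia | Grace | 8
Pia | Wendy | 8
Xin | Grace | 8
Xin | Wendy | 8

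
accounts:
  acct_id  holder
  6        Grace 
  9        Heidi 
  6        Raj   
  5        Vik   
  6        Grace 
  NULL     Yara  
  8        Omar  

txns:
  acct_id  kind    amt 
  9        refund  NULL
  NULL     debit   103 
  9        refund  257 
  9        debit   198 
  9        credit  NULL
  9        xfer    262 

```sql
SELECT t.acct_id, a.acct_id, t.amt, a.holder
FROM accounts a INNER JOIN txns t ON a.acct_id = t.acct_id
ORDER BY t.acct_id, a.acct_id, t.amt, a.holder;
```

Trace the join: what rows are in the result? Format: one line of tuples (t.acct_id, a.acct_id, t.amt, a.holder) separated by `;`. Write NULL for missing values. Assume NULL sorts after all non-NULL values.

(9, 9, 198, Heidi); (9, 9, 257, Heidi); (9, 9, 262, Heidi); (9, 9, NULL, Heidi); (9, 9, NULL, Heidi)

INNER JOIN keeps only pairs where the ON condition holds.
Matching on a.acct_id = t.acct_id. A NULL in a compared column never satisfies the condition.
Matched pairs: 5.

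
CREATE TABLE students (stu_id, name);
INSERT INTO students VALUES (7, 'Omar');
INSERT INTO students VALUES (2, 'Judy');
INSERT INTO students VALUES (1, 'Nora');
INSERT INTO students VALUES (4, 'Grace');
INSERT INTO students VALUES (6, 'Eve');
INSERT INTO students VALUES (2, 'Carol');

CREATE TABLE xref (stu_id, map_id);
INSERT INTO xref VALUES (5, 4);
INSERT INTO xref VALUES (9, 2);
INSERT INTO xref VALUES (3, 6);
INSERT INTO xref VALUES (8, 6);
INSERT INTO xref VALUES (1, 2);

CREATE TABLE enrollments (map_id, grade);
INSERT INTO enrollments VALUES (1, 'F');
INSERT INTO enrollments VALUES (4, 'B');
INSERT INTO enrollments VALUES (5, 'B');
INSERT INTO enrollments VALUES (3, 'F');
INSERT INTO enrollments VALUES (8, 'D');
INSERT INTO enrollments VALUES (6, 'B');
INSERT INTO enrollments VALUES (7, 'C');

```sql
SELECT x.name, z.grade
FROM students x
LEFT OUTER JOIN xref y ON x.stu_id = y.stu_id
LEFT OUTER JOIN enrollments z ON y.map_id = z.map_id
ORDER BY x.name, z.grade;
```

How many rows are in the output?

6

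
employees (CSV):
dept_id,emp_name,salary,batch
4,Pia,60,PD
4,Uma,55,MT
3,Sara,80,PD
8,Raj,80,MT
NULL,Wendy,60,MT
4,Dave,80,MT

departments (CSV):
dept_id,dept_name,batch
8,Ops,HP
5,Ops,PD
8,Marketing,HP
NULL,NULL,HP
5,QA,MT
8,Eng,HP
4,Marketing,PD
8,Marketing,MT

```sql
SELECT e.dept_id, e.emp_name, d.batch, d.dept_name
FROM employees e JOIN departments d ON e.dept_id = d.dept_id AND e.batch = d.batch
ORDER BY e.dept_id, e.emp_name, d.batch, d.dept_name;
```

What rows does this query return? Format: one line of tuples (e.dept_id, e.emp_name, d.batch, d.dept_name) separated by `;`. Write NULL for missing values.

(4, Pia, PD, Marketing); (8, Raj, MT, Marketing)

INNER JOIN keeps only pairs where the ON condition holds.
Matching on e.dept_id = d.dept_id AND e.batch = d.batch. A NULL in a compared column never satisfies the condition.
- e (dept_id=4, batch=PD) pairs with 1 row(s) of d.
- e (dept_id=4, batch=MT) has no partner → excluded.
- e (dept_id=3, batch=PD) has no partner → excluded.
- e (dept_id=8, batch=MT) pairs with 1 row(s) of d.
- e (dept_id=NULL, batch=MT) has no partner → excluded.
- e (dept_id=4, batch=MT) has no partner → excluded.
After projecting and ordering:
e.dept_id | e.emp_name | d.batch | d.dept_name
4 | Pia | PD | Marketing
8 | Raj | MT | Marketing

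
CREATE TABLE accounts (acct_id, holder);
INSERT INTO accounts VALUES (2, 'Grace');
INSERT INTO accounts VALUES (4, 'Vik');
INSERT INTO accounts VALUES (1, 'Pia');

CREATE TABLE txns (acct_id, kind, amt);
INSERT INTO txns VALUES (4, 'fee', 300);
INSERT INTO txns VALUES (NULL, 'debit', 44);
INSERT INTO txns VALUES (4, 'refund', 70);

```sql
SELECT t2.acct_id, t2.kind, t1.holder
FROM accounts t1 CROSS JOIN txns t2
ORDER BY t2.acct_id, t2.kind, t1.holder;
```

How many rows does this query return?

9

CROSS JOIN pairs every row of `accounts` with every row of `txns`: 3 × 3 = 9 rows.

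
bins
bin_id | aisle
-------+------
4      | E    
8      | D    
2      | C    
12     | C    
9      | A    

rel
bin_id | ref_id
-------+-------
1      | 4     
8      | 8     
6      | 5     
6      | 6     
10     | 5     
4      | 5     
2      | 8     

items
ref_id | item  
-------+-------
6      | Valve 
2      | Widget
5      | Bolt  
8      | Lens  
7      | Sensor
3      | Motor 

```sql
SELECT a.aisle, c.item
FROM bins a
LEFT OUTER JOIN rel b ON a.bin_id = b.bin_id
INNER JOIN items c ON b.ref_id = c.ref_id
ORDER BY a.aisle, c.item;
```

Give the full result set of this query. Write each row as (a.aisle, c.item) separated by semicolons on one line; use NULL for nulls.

(C, Lens); (D, Lens); (E, Bolt)

Evaluate left to right. First `bins a LEFT JOIN rel b` on bin_id: 5 row(s).
Then INNER JOIN `items c` on ref_id: keep only rows whose b.ref_id appears in c.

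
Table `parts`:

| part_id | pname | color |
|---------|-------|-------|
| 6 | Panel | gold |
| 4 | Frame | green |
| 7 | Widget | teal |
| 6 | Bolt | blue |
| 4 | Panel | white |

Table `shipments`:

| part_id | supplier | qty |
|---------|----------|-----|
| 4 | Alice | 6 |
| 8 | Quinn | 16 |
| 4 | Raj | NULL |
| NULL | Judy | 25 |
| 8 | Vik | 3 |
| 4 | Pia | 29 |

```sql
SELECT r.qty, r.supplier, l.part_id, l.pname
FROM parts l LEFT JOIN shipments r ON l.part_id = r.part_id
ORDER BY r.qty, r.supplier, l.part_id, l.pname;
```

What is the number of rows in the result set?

9

LEFT JOIN keeps every row from `parts`; unmatched rows get NULL for `shipments`'s columns.
Matching on l.part_id = r.part_id. A NULL in a compared column never satisfies the condition.
- l (part_id=6) has no partner → padded with NULL.
- l (part_id=4) pairs with 3 row(s) of r.
- l (part_id=7) has no partner → padded with NULL.
- l (part_id=6) has no partner → padded with NULL.
- l (part_id=4) pairs with 3 row(s) of r.
Total: 6 matched + 3 padded = 9 rows.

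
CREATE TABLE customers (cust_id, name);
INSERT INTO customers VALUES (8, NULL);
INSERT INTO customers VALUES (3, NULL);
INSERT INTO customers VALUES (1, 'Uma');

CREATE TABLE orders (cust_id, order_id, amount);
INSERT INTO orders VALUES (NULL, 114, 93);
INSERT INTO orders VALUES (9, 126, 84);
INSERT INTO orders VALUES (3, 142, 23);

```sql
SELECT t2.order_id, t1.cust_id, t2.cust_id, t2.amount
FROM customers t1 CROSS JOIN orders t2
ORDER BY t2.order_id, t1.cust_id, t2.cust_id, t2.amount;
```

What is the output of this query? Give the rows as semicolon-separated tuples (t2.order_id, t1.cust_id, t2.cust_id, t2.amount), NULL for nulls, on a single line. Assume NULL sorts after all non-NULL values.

CROSS JOIN pairs every row of `customers` with every row of `orders`: 3 × 3 = 9 rows.
After projecting and ordering:
t2.order_id | t1.cust_id | t2.cust_id | t2.amount
114 | 1 | NULL | 93
114 | 3 | NULL | 93
114 | 8 | NULL | 93
126 | 1 | 9 | 84
126 | 3 | 9 | 84
126 | 8 | 9 | 84
142 | 1 | 3 | 23
142 | 3 | 3 | 23
142 | 8 | 3 | 23

(114, 1, NULL, 93); (114, 3, NULL, 93); (114, 8, NULL, 93); (126, 1, 9, 84); (126, 3, 9, 84); (126, 8, 9, 84); (142, 1, 3, 23); (142, 3, 3, 23); (142, 8, 3, 23)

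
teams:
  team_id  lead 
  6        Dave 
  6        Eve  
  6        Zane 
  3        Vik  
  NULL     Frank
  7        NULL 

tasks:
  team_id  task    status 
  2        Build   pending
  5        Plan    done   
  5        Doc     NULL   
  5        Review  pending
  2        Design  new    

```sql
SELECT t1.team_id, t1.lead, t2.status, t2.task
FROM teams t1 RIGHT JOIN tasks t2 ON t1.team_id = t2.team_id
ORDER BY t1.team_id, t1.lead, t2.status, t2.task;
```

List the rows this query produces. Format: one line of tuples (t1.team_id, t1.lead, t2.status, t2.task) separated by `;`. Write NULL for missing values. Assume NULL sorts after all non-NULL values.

(NULL, NULL, done, Plan); (NULL, NULL, new, Design); (NULL, NULL, pending, Build); (NULL, NULL, pending, Review); (NULL, NULL, NULL, Doc)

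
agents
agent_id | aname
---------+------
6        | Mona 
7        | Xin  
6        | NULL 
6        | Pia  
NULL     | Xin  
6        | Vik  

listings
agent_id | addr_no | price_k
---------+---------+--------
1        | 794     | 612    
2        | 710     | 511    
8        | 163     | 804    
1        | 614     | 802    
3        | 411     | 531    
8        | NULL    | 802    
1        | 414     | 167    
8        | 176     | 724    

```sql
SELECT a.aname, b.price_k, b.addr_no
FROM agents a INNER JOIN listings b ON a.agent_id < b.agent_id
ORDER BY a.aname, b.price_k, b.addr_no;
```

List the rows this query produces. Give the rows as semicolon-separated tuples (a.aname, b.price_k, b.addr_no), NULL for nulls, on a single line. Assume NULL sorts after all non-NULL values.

INNER JOIN keeps only pairs where the ON condition holds.
Matching on a.agent_id < b.agent_id. A NULL in a compared column never satisfies the condition.
Matched pairs: 15.

(Mona, 724, 176); (Mona, 802, NULL); (Mona, 804, 163); (Pia, 724, 176); (Pia, 802, NULL); (Pia, 804, 163); (Vik, 724, 176); (Vik, 802, NULL); (Vik, 804, 163); (Xin, 724, 176); (Xin, 802, NULL); (Xin, 804, 163); (NULL, 724, 176); (NULL, 802, NULL); (NULL, 804, 163)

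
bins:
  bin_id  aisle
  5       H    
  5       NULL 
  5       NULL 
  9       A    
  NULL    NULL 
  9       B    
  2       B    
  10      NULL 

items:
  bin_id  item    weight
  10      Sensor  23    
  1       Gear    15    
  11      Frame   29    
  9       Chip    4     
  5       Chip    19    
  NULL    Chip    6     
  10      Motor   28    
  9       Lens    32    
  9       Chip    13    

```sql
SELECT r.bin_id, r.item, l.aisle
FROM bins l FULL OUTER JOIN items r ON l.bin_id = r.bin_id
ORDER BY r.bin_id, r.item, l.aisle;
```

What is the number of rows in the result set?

16

FULL OUTER JOIN keeps every row from both sides; unmatched rows get NULL for the other side's columns.
Matching on l.bin_id = r.bin_id. A NULL in a compared column never satisfies the condition.
Matched pairs: 11; unmatched l rows kept: 2; unmatched r rows kept: 3.
Total: 11 matched + 5 padded = 16 rows.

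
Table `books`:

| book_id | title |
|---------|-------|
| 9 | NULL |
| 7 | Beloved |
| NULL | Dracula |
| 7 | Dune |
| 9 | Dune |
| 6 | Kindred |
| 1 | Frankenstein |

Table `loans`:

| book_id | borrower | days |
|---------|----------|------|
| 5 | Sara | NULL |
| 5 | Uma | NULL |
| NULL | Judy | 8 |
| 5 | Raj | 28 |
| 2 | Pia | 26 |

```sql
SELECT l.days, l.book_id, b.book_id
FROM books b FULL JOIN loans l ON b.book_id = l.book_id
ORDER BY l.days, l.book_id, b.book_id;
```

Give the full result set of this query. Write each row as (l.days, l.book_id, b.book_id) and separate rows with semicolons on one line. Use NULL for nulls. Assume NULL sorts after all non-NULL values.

FULL OUTER JOIN keeps every row from both sides; unmatched rows get NULL for the other side's columns.
Matching on b.book_id = l.book_id. A NULL in a compared column never satisfies the condition.
- b[0] book_id=9 → no match; kept with NULLs on the l side.
- b[1] book_id=7 → no match; kept with NULLs on the l side.
- b[2] book_id=NULL → no match; kept with NULLs on the l side.
- b[3] book_id=7 → no match; kept with NULLs on the l side.
- b[4] book_id=9 → no match; kept with NULLs on the l side.
- b[5] book_id=6 → no match; kept with NULLs on the l side.
- b[6] book_id=1 → no match; kept with NULLs on the l side.
- 5 l row(s) had no b match → kept, b columns NULL.

(8, NULL, NULL); (26, 2, NULL); (28, 5, NULL); (NULL, 5, NULL); (NULL, 5, NULL); (NULL, NULL, 1); (NULL, NULL, 6); (NULL, NULL, 7); (NULL, NULL, 7); (NULL, NULL, 9); (NULL, NULL, 9); (NULL, NULL, NULL)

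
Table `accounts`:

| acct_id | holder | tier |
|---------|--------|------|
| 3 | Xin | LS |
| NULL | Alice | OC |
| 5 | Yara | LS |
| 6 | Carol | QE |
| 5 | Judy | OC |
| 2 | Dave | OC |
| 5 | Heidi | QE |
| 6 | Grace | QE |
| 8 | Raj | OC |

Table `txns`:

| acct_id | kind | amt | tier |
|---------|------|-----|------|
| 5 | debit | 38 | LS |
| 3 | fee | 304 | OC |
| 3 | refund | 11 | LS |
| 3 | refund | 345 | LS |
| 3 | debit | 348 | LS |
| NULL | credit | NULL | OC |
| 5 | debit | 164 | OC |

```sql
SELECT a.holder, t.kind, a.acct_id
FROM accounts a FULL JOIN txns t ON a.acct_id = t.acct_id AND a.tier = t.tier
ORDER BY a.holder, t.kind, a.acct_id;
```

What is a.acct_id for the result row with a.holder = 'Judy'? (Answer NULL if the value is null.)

5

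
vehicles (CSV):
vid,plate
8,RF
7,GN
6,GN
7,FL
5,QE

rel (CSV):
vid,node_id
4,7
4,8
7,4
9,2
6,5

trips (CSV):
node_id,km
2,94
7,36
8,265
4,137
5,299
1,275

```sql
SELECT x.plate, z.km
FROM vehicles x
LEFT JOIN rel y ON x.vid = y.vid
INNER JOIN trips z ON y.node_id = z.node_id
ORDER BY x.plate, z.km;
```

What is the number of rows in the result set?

3

Joins associate left-to-right: vehicles LEFT JOIN rel on vid gives 5 intermediate row(s).
Then INNER JOIN `trips z` on node_id: keep only rows whose y.node_id appears in z.
Result: 3 row(s).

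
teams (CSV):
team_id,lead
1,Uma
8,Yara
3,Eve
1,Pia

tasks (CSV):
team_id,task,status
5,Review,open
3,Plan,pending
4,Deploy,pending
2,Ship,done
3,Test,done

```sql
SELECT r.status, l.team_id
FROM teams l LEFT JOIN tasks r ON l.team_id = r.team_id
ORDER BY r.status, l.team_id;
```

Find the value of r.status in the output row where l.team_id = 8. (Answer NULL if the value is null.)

NULL

LEFT JOIN keeps every row from `teams`; unmatched rows get NULL for `tasks`'s columns.
Matching on l.team_id = r.team_id.
- l row (team_id=1): no match → kept, r columns NULL.
- l row (team_id=8): no match → kept, r columns NULL.
- l row (team_id=3): matches 2 r row(s) → 2 output row(s).
- l row (team_id=1): no match → kept, r columns NULL.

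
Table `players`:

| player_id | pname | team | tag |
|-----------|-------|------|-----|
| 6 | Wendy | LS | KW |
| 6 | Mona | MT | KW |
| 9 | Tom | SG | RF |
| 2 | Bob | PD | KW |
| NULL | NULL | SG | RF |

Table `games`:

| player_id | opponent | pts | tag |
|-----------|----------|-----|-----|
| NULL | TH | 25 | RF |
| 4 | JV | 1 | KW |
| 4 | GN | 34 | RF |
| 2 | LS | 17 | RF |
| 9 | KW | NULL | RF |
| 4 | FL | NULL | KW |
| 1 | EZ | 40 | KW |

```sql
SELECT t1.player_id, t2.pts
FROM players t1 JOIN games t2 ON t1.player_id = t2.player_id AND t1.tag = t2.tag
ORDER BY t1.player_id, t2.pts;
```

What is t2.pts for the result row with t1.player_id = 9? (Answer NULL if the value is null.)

NULL

INNER JOIN keeps only pairs where the ON condition holds.
Matching on t1.player_id = t2.player_id AND t1.tag = t2.tag. A NULL in a compared column never satisfies the condition.
- t1[0] player_id=6, tag=KW → no match; dropped.
- t1[1] player_id=6, tag=KW → no match; dropped.
- t1[2] player_id=9, tag=RF → 1 match(es) in t2 → 1 row(s).
- t1[3] player_id=2, tag=KW → no match; dropped.
- t1[4] player_id=NULL, tag=RF → no match; dropped.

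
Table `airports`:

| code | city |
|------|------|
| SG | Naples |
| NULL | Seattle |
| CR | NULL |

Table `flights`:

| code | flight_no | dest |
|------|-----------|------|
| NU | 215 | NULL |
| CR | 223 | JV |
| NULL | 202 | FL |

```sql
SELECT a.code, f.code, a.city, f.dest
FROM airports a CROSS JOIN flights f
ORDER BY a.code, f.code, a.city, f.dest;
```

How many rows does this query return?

9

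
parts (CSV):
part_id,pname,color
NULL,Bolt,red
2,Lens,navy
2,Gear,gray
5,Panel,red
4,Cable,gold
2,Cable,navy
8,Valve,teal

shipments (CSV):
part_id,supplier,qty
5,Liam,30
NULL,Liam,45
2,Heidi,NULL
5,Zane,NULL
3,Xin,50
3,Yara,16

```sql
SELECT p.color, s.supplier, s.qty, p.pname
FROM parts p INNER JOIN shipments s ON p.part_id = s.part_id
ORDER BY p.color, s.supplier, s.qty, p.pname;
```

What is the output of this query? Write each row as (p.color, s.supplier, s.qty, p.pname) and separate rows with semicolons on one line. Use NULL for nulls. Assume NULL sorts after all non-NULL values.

INNER JOIN keeps only pairs where the ON condition holds.
Matching on p.part_id = s.part_id. A NULL in a compared column never satisfies the condition.
- p[0] part_id=NULL → no match; dropped.
- p[1] part_id=2 → 1 match(es) in s → 1 row(s).
- p[2] part_id=2 → 1 match(es) in s → 1 row(s).
- p[3] part_id=5 → 2 match(es) in s → 2 row(s).
- p[4] part_id=4 → no match; dropped.
- p[5] part_id=2 → 1 match(es) in s → 1 row(s).
- p[6] part_id=8 → no match; dropped.
After projecting and ordering:
p.color | s.supplier | s.qty | p.pname
gray | Heidi | NULL | Gear
navy | Heidi | NULL | Cable
navy | Heidi | NULL | Lens
red | Liam | 30 | Panel
red | Zane | NULL | Panel

(gray, Heidi, NULL, Gear); (navy, Heidi, NULL, Cable); (navy, Heidi, NULL, Lens); (red, Liam, 30, Panel); (red, Zane, NULL, Panel)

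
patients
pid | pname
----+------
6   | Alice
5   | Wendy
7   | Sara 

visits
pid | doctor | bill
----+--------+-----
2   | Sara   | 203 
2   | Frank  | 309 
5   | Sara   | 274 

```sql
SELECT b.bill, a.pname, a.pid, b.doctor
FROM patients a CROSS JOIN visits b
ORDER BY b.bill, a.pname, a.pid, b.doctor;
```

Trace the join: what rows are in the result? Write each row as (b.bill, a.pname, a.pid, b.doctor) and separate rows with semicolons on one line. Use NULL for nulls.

(203, Alice, 6, Sara); (203, Sara, 7, Sara); (203, Wendy, 5, Sara); (274, Alice, 6, Sara); (274, Sara, 7, Sara); (274, Wendy, 5, Sara); (309, Alice, 6, Frank); (309, Sara, 7, Frank); (309, Wendy, 5, Frank)

CROSS JOIN pairs every row of `patients` with every row of `visits`: 3 × 3 = 9 rows.
After projecting and ordering:
b.bill | a.pname | a.pid | b.doctor
203 | Alice | 6 | Sara
203 | Sara | 7 | Sara
203 | Wendy | 5 | Sara
274 | Alice | 6 | Sara
274 | Sara | 7 | Sara
274 | Wendy | 5 | Sara
309 | Alice | 6 | Frank
309 | Sara | 7 | Frank
309 | Wendy | 5 | Frank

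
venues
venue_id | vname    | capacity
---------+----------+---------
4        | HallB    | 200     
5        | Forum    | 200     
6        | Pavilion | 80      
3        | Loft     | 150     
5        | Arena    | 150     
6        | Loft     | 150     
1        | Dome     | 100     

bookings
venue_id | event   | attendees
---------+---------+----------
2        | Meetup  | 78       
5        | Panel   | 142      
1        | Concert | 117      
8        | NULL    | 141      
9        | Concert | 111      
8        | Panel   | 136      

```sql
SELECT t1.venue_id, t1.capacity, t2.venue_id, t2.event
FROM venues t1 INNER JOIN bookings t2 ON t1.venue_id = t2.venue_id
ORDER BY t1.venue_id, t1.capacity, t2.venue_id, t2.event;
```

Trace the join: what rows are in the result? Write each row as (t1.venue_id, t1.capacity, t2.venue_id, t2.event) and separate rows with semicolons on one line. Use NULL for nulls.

(1, 100, 1, Concert); (5, 150, 5, Panel); (5, 200, 5, Panel)

INNER JOIN keeps only pairs where the ON condition holds.
Matching on t1.venue_id = t2.venue_id.
- venue_id=4: no matching t2 row, dropped.
- venue_id=5: 1 matching t2 row(s), so 1 row(s) emitted.
- venue_id=6: no matching t2 row, dropped.
- venue_id=3: no matching t2 row, dropped.
- venue_id=5: 1 matching t2 row(s), so 1 row(s) emitted.
- venue_id=6: no matching t2 row, dropped.
- venue_id=1: 1 matching t2 row(s), so 1 row(s) emitted.
After projecting and ordering:
t1.venue_id | t1.capacity | t2.venue_id | t2.event
1 | 100 | 1 | Concert
5 | 150 | 5 | Panel
5 | 200 | 5 | Panel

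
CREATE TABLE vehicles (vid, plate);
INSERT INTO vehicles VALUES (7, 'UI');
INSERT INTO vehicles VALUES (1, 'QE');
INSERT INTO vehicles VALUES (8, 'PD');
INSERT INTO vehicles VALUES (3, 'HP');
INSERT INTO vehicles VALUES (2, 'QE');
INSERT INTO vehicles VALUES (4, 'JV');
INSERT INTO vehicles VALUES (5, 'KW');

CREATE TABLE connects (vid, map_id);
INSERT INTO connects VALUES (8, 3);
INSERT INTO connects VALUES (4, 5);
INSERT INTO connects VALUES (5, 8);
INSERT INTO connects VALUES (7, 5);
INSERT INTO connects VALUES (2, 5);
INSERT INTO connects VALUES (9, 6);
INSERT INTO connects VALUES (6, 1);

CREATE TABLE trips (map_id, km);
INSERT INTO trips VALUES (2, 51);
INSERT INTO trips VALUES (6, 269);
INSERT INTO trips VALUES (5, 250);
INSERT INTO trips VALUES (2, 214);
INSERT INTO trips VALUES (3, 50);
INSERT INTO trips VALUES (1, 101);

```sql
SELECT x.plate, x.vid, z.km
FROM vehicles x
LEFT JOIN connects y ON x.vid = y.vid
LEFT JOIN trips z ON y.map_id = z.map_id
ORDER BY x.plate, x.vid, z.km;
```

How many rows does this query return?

Evaluate left to right. First `vehicles x LEFT JOIN connects y` on vid: 7 row(s).
Then LEFT JOIN `trips z` on map_id: each of those 7 rows is kept; rows whose y.map_id has no match in z get NULL for z's columns.
Result: 7 row(s).

7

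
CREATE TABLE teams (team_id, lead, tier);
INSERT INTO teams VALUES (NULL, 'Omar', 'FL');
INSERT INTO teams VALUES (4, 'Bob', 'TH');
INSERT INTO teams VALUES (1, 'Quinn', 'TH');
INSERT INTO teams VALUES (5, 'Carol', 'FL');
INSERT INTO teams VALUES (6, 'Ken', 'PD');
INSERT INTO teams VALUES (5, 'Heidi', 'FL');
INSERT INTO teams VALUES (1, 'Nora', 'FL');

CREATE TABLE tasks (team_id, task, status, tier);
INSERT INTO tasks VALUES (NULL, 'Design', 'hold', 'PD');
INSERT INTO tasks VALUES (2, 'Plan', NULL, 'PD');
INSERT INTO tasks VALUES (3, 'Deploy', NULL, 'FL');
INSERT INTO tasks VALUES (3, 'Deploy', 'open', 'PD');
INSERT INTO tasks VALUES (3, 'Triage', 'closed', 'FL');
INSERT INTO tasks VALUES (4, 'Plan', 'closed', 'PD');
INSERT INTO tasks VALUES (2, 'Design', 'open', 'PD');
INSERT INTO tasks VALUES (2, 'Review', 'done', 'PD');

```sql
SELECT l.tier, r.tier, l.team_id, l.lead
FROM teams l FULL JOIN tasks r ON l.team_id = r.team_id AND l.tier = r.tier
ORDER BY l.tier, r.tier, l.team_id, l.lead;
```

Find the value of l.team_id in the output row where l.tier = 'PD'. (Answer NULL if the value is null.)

6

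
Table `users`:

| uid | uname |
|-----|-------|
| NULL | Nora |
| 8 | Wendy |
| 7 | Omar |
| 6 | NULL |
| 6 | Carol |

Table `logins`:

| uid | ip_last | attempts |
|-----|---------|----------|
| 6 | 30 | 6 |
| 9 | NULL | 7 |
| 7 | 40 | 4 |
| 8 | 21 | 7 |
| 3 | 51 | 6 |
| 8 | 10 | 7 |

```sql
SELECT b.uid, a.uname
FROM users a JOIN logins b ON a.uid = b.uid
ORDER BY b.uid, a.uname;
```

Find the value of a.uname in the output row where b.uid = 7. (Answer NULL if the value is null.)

Omar

INNER JOIN keeps only pairs where the ON condition holds.
Matching on a.uid = b.uid. A NULL in a compared column never satisfies the condition.
Matched pairs: 5.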